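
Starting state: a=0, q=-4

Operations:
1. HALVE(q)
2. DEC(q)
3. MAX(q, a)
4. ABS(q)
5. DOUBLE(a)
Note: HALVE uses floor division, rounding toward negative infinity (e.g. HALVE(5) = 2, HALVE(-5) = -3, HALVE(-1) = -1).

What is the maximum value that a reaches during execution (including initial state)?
0

Values of a at each step:
Initial: a = 0 ← maximum
After step 1: a = 0
After step 2: a = 0
After step 3: a = 0
After step 4: a = 0
After step 5: a = 0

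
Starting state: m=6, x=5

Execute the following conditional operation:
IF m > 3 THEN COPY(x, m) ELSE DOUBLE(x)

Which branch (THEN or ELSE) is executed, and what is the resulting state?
Branch: THEN, Final state: m=6, x=6

Evaluating condition: m > 3
m = 6
Condition is True, so THEN branch executes
After COPY(x, m): m=6, x=6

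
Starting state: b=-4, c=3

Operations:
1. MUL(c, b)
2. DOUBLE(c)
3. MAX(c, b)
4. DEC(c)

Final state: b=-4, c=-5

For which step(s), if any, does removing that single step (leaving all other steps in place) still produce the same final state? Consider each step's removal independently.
Step(s) 2

Testing removal of each single step:
Without step 1: final = b=-4, c=5 (different)
Without step 2: final = b=-4, c=-5 (same)
Without step 3: final = b=-4, c=-25 (different)
Without step 4: final = b=-4, c=-4 (different)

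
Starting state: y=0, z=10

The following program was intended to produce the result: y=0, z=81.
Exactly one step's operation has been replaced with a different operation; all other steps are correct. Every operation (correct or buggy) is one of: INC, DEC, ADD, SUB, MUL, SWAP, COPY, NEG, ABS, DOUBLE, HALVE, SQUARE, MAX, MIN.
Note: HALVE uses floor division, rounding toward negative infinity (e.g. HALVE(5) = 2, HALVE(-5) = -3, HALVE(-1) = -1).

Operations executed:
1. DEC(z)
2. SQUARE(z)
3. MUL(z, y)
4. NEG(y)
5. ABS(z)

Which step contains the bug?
Step 3

Trace with buggy code:
Initial: y=0, z=10
After step 1: y=0, z=9
After step 2: y=0, z=81
After step 3: y=0, z=0
After step 4: y=0, z=0
After step 5: y=0, z=0
Actual final y=0, z=0 ≠ expected y=0, z=81.
Step 3 is the only position where a single-operation replacement can produce the expected result.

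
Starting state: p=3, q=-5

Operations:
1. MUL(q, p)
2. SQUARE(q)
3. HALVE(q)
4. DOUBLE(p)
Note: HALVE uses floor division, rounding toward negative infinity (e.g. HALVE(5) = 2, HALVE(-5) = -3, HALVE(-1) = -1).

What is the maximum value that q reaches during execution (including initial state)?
225

Values of q at each step:
Initial: q = -5
After step 1: q = -15
After step 2: q = 225 ← maximum
After step 3: q = 112
After step 4: q = 112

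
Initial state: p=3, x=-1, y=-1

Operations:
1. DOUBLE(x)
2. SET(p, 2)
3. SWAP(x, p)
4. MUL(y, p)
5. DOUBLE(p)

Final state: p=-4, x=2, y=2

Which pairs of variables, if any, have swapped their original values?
None

Comparing initial and final values:
x: -1 → 2
p: 3 → -4
y: -1 → 2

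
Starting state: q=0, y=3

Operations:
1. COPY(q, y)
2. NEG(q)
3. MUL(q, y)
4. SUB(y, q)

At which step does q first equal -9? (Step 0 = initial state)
Step 3

Tracing q:
Initial: q = 0
After step 1: q = 3
After step 2: q = -3
After step 3: q = -9 ← first occurrence
After step 4: q = -9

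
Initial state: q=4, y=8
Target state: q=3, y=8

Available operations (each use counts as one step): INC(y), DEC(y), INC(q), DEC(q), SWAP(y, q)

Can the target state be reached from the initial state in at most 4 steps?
Yes

Path (1 step): DEC(q)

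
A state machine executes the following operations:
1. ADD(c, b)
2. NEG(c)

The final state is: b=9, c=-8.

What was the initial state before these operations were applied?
b=9, c=-1

Working backwards:
Final state: b=9, c=-8
Before step 2 (NEG(c)): b=9, c=8
Before step 1 (ADD(c, b)): b=9, c=-1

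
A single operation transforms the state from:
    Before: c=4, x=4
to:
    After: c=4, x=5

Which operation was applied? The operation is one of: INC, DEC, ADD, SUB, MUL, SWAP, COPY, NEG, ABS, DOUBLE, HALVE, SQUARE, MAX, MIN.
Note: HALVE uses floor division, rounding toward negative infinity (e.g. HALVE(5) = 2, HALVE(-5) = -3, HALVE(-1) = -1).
INC(x)

Analyzing the change:
Before: c=4, x=4
After: c=4, x=5
Variable x changed from 4 to 5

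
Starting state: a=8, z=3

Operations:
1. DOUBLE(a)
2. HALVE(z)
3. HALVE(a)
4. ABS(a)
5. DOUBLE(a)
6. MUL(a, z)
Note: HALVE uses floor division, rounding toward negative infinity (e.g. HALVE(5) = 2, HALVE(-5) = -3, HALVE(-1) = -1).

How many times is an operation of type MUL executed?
1

Counting MUL operations:
Step 6: MUL(a, z) ← MUL
Total: 1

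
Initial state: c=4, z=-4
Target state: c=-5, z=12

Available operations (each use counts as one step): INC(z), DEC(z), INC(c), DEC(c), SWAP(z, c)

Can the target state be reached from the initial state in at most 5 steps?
No

The target state cannot be reached within 5 steps.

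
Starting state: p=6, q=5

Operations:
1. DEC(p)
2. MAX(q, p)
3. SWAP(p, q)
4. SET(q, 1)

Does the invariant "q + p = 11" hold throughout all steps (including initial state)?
No, violated after step 1

The invariant is violated after step 1.

State at each step:
Initial: p=6, q=5
After step 1: p=5, q=5
After step 2: p=5, q=5
After step 3: p=5, q=5
After step 4: p=5, q=1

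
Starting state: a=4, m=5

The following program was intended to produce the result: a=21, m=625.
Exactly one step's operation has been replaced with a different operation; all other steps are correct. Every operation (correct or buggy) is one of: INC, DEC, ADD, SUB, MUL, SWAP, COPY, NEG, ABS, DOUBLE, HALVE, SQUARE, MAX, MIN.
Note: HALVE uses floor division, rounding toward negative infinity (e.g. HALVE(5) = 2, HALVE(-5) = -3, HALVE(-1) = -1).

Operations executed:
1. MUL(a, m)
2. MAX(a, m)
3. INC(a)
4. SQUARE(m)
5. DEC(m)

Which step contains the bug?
Step 5

Trace with buggy code:
Initial: a=4, m=5
After step 1: a=20, m=5
After step 2: a=20, m=5
After step 3: a=21, m=5
After step 4: a=21, m=25
After step 5: a=21, m=24
Actual final a=21, m=24 ≠ expected a=21, m=625.
Step 5 is the only position where a single-operation replacement can produce the expected result.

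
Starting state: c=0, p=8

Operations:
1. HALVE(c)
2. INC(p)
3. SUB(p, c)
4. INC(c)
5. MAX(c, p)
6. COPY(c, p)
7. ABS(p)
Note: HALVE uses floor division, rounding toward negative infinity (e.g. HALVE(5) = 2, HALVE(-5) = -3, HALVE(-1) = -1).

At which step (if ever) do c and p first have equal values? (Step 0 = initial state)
Step 5

c and p first become equal after step 5.

Comparing values at each step:
Initial: c=0, p=8
After step 1: c=0, p=8
After step 2: c=0, p=9
After step 3: c=0, p=9
After step 4: c=1, p=9
After step 5: c=9, p=9 ← equal!
After step 6: c=9, p=9 ← equal!
After step 7: c=9, p=9 ← equal!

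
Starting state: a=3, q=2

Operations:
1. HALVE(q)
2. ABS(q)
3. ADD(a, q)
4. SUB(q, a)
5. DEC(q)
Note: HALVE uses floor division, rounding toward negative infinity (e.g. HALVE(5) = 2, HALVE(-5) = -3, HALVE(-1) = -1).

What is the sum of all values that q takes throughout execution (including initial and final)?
-2

Values of q at each step:
Initial: q = 2
After step 1: q = 1
After step 2: q = 1
After step 3: q = 1
After step 4: q = -3
After step 5: q = -4
Sum = 2 + 1 + 1 + 1 + -3 + -4 = -2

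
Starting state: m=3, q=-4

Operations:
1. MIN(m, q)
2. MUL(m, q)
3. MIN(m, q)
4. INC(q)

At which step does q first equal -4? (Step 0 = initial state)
Step 0

Tracing q:
Initial: q = -4 ← first occurrence
After step 1: q = -4
After step 2: q = -4
After step 3: q = -4
After step 4: q = -3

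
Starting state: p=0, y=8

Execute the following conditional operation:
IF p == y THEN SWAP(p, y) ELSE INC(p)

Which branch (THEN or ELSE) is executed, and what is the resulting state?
Branch: ELSE, Final state: p=1, y=8

Evaluating condition: p == y
p = 0, y = 8
Condition is False, so ELSE branch executes
After INC(p): p=1, y=8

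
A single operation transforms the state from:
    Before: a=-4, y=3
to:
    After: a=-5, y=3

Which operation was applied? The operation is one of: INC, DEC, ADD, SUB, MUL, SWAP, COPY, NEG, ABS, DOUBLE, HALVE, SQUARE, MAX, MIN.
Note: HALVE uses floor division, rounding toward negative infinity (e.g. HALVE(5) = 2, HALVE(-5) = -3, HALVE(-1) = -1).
DEC(a)

Analyzing the change:
Before: a=-4, y=3
After: a=-5, y=3
Variable a changed from -4 to -5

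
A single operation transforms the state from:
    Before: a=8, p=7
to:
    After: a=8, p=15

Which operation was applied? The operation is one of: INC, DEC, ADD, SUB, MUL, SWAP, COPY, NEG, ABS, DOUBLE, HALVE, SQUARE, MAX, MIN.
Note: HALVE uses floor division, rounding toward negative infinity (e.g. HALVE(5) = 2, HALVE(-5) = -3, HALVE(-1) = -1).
ADD(p, a)

Analyzing the change:
Before: a=8, p=7
After: a=8, p=15
Variable p changed from 7 to 15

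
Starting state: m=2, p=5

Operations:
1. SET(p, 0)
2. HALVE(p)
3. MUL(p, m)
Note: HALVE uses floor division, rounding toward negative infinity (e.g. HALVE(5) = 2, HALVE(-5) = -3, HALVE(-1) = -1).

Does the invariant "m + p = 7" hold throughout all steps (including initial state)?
No, violated after step 1

The invariant is violated after step 1.

State at each step:
Initial: m=2, p=5
After step 1: m=2, p=0
After step 2: m=2, p=0
After step 3: m=2, p=0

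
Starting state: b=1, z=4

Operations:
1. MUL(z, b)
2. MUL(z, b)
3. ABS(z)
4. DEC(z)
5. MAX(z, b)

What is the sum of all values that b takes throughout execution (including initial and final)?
6

Values of b at each step:
Initial: b = 1
After step 1: b = 1
After step 2: b = 1
After step 3: b = 1
After step 4: b = 1
After step 5: b = 1
Sum = 1 + 1 + 1 + 1 + 1 + 1 = 6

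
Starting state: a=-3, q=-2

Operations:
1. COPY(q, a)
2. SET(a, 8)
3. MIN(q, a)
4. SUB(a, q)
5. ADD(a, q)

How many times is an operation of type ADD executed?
1

Counting ADD operations:
Step 5: ADD(a, q) ← ADD
Total: 1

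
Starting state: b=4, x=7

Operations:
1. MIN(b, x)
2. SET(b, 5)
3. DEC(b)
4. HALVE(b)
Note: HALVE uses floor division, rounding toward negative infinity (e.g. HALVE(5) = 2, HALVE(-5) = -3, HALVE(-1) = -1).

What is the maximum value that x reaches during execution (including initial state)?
7

Values of x at each step:
Initial: x = 7 ← maximum
After step 1: x = 7
After step 2: x = 7
After step 3: x = 7
After step 4: x = 7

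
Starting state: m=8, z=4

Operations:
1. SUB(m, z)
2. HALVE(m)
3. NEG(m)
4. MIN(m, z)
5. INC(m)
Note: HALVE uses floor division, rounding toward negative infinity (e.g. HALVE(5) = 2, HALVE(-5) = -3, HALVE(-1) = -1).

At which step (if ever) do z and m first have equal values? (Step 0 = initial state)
Step 1

z and m first become equal after step 1.

Comparing values at each step:
Initial: z=4, m=8
After step 1: z=4, m=4 ← equal!
After step 2: z=4, m=2
After step 3: z=4, m=-2
After step 4: z=4, m=-2
After step 5: z=4, m=-1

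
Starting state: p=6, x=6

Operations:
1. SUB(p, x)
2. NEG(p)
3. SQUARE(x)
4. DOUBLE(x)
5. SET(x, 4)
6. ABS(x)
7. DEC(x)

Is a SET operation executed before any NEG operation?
No

First SET: step 5
First NEG: step 2
Since 5 > 2, NEG comes first.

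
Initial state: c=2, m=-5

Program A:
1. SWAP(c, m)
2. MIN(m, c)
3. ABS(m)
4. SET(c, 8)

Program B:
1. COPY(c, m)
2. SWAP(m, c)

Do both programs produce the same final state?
No

Program A final state: c=8, m=5
Program B final state: c=-5, m=-5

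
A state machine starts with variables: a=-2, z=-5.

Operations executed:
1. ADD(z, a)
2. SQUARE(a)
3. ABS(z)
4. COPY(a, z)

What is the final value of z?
z = 7

Tracing execution:
Step 1: ADD(z, a) → z = -7
Step 2: SQUARE(a) → z = -7
Step 3: ABS(z) → z = 7
Step 4: COPY(a, z) → z = 7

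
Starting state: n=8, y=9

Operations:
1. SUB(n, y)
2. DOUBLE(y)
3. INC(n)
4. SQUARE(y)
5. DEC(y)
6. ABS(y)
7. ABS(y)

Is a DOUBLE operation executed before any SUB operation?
No

First DOUBLE: step 2
First SUB: step 1
Since 2 > 1, SUB comes first.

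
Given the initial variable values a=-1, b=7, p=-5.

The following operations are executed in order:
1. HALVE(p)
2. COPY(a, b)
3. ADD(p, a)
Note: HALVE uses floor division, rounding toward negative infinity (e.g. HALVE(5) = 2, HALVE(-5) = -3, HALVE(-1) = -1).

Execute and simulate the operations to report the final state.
{a: 7, b: 7, p: 4}

Step-by-step execution:
Initial: a=-1, b=7, p=-5
After step 1 (HALVE(p)): a=-1, b=7, p=-3
After step 2 (COPY(a, b)): a=7, b=7, p=-3
After step 3 (ADD(p, a)): a=7, b=7, p=4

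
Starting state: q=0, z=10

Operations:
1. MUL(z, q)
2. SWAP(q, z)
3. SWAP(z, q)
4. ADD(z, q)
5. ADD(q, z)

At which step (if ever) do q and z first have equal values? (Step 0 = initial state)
Step 1

q and z first become equal after step 1.

Comparing values at each step:
Initial: q=0, z=10
After step 1: q=0, z=0 ← equal!
After step 2: q=0, z=0 ← equal!
After step 3: q=0, z=0 ← equal!
After step 4: q=0, z=0 ← equal!
After step 5: q=0, z=0 ← equal!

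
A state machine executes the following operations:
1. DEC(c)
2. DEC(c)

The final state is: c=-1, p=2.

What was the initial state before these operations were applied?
c=1, p=2

Working backwards:
Final state: c=-1, p=2
Before step 2 (DEC(c)): c=0, p=2
Before step 1 (DEC(c)): c=1, p=2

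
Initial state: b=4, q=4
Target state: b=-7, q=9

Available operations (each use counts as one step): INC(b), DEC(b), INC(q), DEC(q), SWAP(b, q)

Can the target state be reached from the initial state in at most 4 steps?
No

The target state cannot be reached within 4 steps.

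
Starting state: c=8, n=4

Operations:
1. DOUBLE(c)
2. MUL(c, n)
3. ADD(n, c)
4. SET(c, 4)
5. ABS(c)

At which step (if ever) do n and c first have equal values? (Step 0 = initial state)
Never

n and c never become equal during execution.

Comparing values at each step:
Initial: n=4, c=8
After step 1: n=4, c=16
After step 2: n=4, c=64
After step 3: n=68, c=64
After step 4: n=68, c=4
After step 5: n=68, c=4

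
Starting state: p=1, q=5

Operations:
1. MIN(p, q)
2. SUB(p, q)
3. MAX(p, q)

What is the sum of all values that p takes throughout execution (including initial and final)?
3

Values of p at each step:
Initial: p = 1
After step 1: p = 1
After step 2: p = -4
After step 3: p = 5
Sum = 1 + 1 + -4 + 5 = 3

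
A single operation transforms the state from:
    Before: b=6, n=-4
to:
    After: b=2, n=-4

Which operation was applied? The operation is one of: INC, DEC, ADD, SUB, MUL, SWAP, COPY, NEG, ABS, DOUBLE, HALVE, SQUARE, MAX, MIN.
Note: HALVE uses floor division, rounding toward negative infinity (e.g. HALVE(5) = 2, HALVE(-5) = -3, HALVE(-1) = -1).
ADD(b, n)

Analyzing the change:
Before: b=6, n=-4
After: b=2, n=-4
Variable b changed from 6 to 2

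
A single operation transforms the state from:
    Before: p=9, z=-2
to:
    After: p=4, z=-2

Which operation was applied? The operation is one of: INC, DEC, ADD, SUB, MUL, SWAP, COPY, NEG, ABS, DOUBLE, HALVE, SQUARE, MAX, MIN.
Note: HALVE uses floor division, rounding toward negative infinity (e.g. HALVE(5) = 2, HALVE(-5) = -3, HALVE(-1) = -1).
HALVE(p)

Analyzing the change:
Before: p=9, z=-2
After: p=4, z=-2
Variable p changed from 9 to 4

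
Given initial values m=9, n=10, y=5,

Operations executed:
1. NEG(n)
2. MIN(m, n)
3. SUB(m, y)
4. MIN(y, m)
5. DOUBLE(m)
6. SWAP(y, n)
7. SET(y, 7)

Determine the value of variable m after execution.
m = -30

Tracing execution:
Step 1: NEG(n) → m = 9
Step 2: MIN(m, n) → m = -10
Step 3: SUB(m, y) → m = -15
Step 4: MIN(y, m) → m = -15
Step 5: DOUBLE(m) → m = -30
Step 6: SWAP(y, n) → m = -30
Step 7: SET(y, 7) → m = -30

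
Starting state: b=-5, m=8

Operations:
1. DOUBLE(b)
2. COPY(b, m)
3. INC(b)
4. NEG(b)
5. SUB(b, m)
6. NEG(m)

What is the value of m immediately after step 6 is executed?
m = -8

Tracing m through execution:
Initial: m = 8
After step 1 (DOUBLE(b)): m = 8
After step 2 (COPY(b, m)): m = 8
After step 3 (INC(b)): m = 8
After step 4 (NEG(b)): m = 8
After step 5 (SUB(b, m)): m = 8
After step 6 (NEG(m)): m = -8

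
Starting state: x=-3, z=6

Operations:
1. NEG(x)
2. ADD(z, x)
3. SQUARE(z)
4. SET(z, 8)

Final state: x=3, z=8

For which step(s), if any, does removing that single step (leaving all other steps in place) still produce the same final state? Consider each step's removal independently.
Step(s) 2, 3

Testing removal of each single step:
Without step 1: final = x=-3, z=8 (different)
Without step 2: final = x=3, z=8 (same)
Without step 3: final = x=3, z=8 (same)
Without step 4: final = x=3, z=81 (different)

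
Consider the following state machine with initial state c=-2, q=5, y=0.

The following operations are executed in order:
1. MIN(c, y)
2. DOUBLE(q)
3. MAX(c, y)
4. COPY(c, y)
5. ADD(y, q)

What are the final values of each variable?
{c: 0, q: 10, y: 10}

Step-by-step execution:
Initial: c=-2, q=5, y=0
After step 1 (MIN(c, y)): c=-2, q=5, y=0
After step 2 (DOUBLE(q)): c=-2, q=10, y=0
After step 3 (MAX(c, y)): c=0, q=10, y=0
After step 4 (COPY(c, y)): c=0, q=10, y=0
After step 5 (ADD(y, q)): c=0, q=10, y=10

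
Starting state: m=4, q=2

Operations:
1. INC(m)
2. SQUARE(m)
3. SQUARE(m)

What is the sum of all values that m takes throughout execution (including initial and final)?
659

Values of m at each step:
Initial: m = 4
After step 1: m = 5
After step 2: m = 25
After step 3: m = 625
Sum = 4 + 5 + 25 + 625 = 659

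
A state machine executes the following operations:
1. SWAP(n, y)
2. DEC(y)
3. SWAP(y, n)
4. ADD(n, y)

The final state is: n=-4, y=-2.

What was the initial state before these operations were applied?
n=-1, y=-2

Working backwards:
Final state: n=-4, y=-2
Before step 4 (ADD(n, y)): n=-2, y=-2
Before step 3 (SWAP(y, n)): n=-2, y=-2
Before step 2 (DEC(y)): n=-2, y=-1
Before step 1 (SWAP(n, y)): n=-1, y=-2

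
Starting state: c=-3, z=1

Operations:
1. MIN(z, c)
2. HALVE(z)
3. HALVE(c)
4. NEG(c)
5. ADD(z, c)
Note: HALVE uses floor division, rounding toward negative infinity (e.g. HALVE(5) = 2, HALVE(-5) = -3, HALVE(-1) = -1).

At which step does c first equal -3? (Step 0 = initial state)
Step 0

Tracing c:
Initial: c = -3 ← first occurrence
After step 1: c = -3
After step 2: c = -3
After step 3: c = -2
After step 4: c = 2
After step 5: c = 2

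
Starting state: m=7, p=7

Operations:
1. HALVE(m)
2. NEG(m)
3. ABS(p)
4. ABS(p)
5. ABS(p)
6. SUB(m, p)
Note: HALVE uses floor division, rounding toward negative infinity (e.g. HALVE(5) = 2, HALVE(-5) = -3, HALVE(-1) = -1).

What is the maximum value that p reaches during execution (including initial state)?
7

Values of p at each step:
Initial: p = 7 ← maximum
After step 1: p = 7
After step 2: p = 7
After step 3: p = 7
After step 4: p = 7
After step 5: p = 7
After step 6: p = 7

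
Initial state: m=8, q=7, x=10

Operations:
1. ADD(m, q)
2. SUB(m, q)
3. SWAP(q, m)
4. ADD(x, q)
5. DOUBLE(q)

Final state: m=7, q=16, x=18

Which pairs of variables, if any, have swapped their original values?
None

Comparing initial and final values:
m: 8 → 7
x: 10 → 18
q: 7 → 16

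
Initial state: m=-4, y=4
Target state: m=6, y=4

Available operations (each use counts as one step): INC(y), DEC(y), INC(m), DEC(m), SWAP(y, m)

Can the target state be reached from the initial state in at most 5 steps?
No

The target state cannot be reached within 5 steps.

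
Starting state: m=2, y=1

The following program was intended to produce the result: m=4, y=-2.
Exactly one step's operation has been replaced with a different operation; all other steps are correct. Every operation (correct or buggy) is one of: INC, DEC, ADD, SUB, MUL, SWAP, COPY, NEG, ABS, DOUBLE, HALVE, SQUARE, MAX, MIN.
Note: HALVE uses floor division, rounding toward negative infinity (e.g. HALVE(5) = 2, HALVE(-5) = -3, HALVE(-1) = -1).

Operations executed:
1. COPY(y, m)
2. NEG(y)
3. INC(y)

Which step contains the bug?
Step 3

Trace with buggy code:
Initial: m=2, y=1
After step 1: m=2, y=2
After step 2: m=2, y=-2
After step 3: m=2, y=-1
Actual final m=2, y=-1 ≠ expected m=4, y=-2.
Step 3 is the only position where a single-operation replacement can produce the expected result.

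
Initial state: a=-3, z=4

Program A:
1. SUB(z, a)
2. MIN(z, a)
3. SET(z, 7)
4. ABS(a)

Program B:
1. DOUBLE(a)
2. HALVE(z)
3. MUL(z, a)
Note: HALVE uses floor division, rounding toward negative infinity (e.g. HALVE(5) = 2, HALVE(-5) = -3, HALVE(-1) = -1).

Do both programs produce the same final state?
No

Program A final state: a=3, z=7
Program B final state: a=-6, z=-12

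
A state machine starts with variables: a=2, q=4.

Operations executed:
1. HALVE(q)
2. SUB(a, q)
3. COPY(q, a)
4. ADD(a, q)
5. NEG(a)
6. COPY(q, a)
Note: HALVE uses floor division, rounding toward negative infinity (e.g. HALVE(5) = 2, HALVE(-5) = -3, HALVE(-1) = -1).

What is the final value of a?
a = 0

Tracing execution:
Step 1: HALVE(q) → a = 2
Step 2: SUB(a, q) → a = 0
Step 3: COPY(q, a) → a = 0
Step 4: ADD(a, q) → a = 0
Step 5: NEG(a) → a = 0
Step 6: COPY(q, a) → a = 0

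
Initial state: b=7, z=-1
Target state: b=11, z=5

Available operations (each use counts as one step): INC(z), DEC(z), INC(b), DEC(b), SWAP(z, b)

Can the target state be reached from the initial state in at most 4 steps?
No

The target state cannot be reached within 4 steps.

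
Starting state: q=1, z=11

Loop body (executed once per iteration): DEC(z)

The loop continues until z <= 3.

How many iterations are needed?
8

Tracing iterations:
Initial: q=1, z=11
After iteration 1: q=1, z=10
After iteration 2: q=1, z=9
After iteration 3: q=1, z=8
After iteration 4: q=1, z=7
After iteration 5: q=1, z=6
After iteration 6: q=1, z=5
After iteration 7: q=1, z=4
After iteration 8: q=1, z=3
z <= 3 now holds, so the loop exits after 8 iterations.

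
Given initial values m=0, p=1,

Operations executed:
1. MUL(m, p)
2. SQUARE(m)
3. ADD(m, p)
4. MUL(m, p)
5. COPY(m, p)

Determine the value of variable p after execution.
p = 1

Tracing execution:
Step 1: MUL(m, p) → p = 1
Step 2: SQUARE(m) → p = 1
Step 3: ADD(m, p) → p = 1
Step 4: MUL(m, p) → p = 1
Step 5: COPY(m, p) → p = 1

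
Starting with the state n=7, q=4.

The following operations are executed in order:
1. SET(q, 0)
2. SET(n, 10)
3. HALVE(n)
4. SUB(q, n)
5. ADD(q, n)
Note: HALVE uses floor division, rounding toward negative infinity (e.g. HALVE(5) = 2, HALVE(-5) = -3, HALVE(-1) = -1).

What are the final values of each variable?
{n: 5, q: 0}

Step-by-step execution:
Initial: n=7, q=4
After step 1 (SET(q, 0)): n=7, q=0
After step 2 (SET(n, 10)): n=10, q=0
After step 3 (HALVE(n)): n=5, q=0
After step 4 (SUB(q, n)): n=5, q=-5
After step 5 (ADD(q, n)): n=5, q=0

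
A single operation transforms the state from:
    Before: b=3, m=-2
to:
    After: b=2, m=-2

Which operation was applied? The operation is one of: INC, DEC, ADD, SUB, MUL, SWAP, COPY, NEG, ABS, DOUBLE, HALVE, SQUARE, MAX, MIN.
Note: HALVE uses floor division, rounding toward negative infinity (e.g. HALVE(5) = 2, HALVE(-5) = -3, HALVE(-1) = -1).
DEC(b)

Analyzing the change:
Before: b=3, m=-2
After: b=2, m=-2
Variable b changed from 3 to 2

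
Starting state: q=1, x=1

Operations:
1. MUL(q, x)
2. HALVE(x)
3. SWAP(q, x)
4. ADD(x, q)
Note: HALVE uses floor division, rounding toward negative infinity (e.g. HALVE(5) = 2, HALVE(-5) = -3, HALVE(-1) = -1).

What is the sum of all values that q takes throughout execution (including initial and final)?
3

Values of q at each step:
Initial: q = 1
After step 1: q = 1
After step 2: q = 1
After step 3: q = 0
After step 4: q = 0
Sum = 1 + 1 + 1 + 0 + 0 = 3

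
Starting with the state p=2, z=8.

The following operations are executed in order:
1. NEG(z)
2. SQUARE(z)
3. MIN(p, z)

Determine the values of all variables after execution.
{p: 2, z: 64}

Step-by-step execution:
Initial: p=2, z=8
After step 1 (NEG(z)): p=2, z=-8
After step 2 (SQUARE(z)): p=2, z=64
After step 3 (MIN(p, z)): p=2, z=64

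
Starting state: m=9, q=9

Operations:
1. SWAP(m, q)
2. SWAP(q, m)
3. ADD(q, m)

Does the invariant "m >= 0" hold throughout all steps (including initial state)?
Yes

The invariant holds at every step.

State at each step:
Initial: m=9, q=9
After step 1: m=9, q=9
After step 2: m=9, q=9
After step 3: m=9, q=18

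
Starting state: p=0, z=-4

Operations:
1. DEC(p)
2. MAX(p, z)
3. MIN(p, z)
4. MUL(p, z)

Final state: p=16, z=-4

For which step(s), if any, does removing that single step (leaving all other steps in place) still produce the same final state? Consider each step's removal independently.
Step(s) 1, 2

Testing removal of each single step:
Without step 1: final = p=16, z=-4 (same)
Without step 2: final = p=16, z=-4 (same)
Without step 3: final = p=4, z=-4 (different)
Without step 4: final = p=-4, z=-4 (different)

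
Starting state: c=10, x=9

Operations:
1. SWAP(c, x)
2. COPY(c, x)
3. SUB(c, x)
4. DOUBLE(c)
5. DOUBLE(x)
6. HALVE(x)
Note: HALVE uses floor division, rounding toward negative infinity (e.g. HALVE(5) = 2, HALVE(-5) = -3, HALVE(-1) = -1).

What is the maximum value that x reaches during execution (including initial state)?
20

Values of x at each step:
Initial: x = 9
After step 1: x = 10
After step 2: x = 10
After step 3: x = 10
After step 4: x = 10
After step 5: x = 20 ← maximum
After step 6: x = 10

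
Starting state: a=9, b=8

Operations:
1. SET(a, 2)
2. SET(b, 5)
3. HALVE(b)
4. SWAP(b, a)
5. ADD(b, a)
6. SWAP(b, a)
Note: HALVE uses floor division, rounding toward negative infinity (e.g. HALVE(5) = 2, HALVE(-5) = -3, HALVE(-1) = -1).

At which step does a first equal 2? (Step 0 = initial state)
Step 1

Tracing a:
Initial: a = 9
After step 1: a = 2 ← first occurrence
After step 2: a = 2
After step 3: a = 2
After step 4: a = 2
After step 5: a = 2
After step 6: a = 4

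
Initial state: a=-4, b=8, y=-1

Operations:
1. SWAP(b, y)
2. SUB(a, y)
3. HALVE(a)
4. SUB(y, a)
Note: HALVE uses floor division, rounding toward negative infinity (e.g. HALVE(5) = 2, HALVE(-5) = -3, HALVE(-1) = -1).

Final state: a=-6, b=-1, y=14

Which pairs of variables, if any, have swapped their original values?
None

Comparing initial and final values:
b: 8 → -1
a: -4 → -6
y: -1 → 14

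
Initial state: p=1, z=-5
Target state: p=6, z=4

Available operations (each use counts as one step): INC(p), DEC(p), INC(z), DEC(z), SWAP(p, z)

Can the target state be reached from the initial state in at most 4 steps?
No

The target state cannot be reached within 4 steps.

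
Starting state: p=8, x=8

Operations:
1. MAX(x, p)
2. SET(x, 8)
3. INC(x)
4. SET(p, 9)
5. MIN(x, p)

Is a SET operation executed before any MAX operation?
No

First SET: step 2
First MAX: step 1
Since 2 > 1, MAX comes first.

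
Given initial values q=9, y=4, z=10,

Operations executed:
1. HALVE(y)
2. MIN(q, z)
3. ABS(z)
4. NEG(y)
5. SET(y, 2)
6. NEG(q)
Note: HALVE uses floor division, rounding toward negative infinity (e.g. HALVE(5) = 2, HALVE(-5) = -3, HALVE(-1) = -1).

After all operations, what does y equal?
y = 2

Tracing execution:
Step 1: HALVE(y) → y = 2
Step 2: MIN(q, z) → y = 2
Step 3: ABS(z) → y = 2
Step 4: NEG(y) → y = -2
Step 5: SET(y, 2) → y = 2
Step 6: NEG(q) → y = 2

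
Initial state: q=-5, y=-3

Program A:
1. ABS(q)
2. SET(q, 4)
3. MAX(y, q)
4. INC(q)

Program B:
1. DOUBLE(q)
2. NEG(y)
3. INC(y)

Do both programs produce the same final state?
No

Program A final state: q=5, y=4
Program B final state: q=-10, y=4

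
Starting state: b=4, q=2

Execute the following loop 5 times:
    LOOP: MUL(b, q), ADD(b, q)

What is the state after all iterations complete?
b=190, q=2

Iteration trace:
Start: b=4, q=2
After iteration 1: b=10, q=2
After iteration 2: b=22, q=2
After iteration 3: b=46, q=2
After iteration 4: b=94, q=2
After iteration 5: b=190, q=2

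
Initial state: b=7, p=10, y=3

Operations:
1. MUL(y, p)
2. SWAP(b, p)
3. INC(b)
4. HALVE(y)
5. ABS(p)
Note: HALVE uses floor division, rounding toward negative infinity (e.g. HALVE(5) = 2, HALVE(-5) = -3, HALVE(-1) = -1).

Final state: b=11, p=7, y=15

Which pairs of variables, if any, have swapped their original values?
None

Comparing initial and final values:
b: 7 → 11
p: 10 → 7
y: 3 → 15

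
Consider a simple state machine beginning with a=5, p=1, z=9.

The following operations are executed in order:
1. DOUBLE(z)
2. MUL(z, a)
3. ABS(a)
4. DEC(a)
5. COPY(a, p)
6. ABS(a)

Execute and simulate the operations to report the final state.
{a: 1, p: 1, z: 90}

Step-by-step execution:
Initial: a=5, p=1, z=9
After step 1 (DOUBLE(z)): a=5, p=1, z=18
After step 2 (MUL(z, a)): a=5, p=1, z=90
After step 3 (ABS(a)): a=5, p=1, z=90
After step 4 (DEC(a)): a=4, p=1, z=90
After step 5 (COPY(a, p)): a=1, p=1, z=90
After step 6 (ABS(a)): a=1, p=1, z=90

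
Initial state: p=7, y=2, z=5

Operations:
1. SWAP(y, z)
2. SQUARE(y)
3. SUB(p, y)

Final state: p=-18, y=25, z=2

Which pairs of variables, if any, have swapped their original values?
None

Comparing initial and final values:
z: 5 → 2
p: 7 → -18
y: 2 → 25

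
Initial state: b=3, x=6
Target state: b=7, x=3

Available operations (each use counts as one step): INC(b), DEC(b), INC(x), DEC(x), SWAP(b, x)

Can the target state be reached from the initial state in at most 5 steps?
Yes

Path (2 steps): INC(x) → SWAP(b, x)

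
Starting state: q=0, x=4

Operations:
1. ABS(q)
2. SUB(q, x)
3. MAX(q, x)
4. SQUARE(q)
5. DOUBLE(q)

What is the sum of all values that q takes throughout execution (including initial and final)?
48

Values of q at each step:
Initial: q = 0
After step 1: q = 0
After step 2: q = -4
After step 3: q = 4
After step 4: q = 16
After step 5: q = 32
Sum = 0 + 0 + -4 + 4 + 16 + 32 = 48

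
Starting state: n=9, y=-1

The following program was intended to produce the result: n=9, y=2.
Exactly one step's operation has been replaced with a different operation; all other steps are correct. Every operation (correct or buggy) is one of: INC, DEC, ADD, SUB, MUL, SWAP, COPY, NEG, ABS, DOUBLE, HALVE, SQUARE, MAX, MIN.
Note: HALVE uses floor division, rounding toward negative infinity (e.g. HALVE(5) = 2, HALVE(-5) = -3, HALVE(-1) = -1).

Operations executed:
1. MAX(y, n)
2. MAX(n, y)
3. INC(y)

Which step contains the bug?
Step 1

Trace with buggy code:
Initial: n=9, y=-1
After step 1: n=9, y=9
After step 2: n=9, y=9
After step 3: n=9, y=10
Actual final n=9, y=10 ≠ expected n=9, y=2.
Step 1 is the only position where a single-operation replacement can produce the expected result.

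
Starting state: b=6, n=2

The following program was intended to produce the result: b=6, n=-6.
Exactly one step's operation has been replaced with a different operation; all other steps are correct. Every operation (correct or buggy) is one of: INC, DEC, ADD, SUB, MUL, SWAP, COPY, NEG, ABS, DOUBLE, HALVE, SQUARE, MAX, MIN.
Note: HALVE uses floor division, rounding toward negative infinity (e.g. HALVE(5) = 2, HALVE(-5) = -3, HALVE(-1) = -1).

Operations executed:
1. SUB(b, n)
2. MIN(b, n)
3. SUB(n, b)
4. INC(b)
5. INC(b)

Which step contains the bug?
Step 2

Trace with buggy code:
Initial: b=6, n=2
After step 1: b=4, n=2
After step 2: b=2, n=2
After step 3: b=2, n=0
After step 4: b=3, n=0
After step 5: b=4, n=0
Actual final b=4, n=0 ≠ expected b=6, n=-6.
Step 2 is the only position where a single-operation replacement can produce the expected result.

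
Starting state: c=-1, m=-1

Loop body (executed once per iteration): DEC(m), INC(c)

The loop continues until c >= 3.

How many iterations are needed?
4

Tracing iterations:
Initial: c=-1, m=-1
After iteration 1: c=0, m=-2
After iteration 2: c=1, m=-3
After iteration 3: c=2, m=-4
After iteration 4: c=3, m=-5
c >= 3 now holds, so the loop exits after 4 iterations.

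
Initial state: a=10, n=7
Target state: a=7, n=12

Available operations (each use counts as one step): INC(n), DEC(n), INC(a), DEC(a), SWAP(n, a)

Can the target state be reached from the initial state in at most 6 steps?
Yes

Path (3 steps): INC(a) → INC(a) → SWAP(n, a)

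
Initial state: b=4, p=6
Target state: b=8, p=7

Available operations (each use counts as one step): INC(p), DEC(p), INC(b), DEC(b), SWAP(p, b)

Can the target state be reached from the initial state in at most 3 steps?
No

The target state cannot be reached within 3 steps.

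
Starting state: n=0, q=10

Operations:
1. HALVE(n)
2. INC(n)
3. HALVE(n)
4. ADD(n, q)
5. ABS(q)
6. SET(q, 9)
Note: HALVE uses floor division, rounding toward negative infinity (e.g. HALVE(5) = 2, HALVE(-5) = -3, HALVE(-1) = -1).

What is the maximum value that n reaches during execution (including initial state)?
10

Values of n at each step:
Initial: n = 0
After step 1: n = 0
After step 2: n = 1
After step 3: n = 0
After step 4: n = 10 ← maximum
After step 5: n = 10
After step 6: n = 10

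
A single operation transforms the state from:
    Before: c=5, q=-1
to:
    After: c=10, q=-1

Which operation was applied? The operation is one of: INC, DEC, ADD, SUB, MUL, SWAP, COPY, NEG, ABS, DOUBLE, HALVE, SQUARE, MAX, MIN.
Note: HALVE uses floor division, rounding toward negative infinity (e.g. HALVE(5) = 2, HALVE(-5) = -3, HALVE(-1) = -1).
DOUBLE(c)

Analyzing the change:
Before: c=5, q=-1
After: c=10, q=-1
Variable c changed from 5 to 10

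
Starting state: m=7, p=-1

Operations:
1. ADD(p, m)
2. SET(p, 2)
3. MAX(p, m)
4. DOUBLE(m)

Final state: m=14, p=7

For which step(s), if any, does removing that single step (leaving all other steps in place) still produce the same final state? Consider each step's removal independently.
Step(s) 1, 2

Testing removal of each single step:
Without step 1: final = m=14, p=7 (same)
Without step 2: final = m=14, p=7 (same)
Without step 3: final = m=14, p=2 (different)
Without step 4: final = m=7, p=7 (different)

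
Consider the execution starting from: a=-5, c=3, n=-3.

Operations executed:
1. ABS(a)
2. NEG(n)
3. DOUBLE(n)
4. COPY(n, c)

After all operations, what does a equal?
a = 5

Tracing execution:
Step 1: ABS(a) → a = 5
Step 2: NEG(n) → a = 5
Step 3: DOUBLE(n) → a = 5
Step 4: COPY(n, c) → a = 5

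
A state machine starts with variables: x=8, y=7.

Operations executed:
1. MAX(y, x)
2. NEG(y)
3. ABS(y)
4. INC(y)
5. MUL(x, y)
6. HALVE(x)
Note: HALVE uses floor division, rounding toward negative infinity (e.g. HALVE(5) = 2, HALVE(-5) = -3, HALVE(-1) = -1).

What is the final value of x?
x = 36

Tracing execution:
Step 1: MAX(y, x) → x = 8
Step 2: NEG(y) → x = 8
Step 3: ABS(y) → x = 8
Step 4: INC(y) → x = 8
Step 5: MUL(x, y) → x = 72
Step 6: HALVE(x) → x = 36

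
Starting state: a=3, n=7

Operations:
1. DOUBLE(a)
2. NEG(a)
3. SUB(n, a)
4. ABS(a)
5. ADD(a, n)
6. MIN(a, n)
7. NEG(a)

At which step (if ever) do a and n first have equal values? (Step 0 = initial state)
Step 6

a and n first become equal after step 6.

Comparing values at each step:
Initial: a=3, n=7
After step 1: a=6, n=7
After step 2: a=-6, n=7
After step 3: a=-6, n=13
After step 4: a=6, n=13
After step 5: a=19, n=13
After step 6: a=13, n=13 ← equal!
After step 7: a=-13, n=13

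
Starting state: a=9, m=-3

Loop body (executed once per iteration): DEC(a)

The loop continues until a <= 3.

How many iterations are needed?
6

Tracing iterations:
Initial: a=9, m=-3
After iteration 1: a=8, m=-3
After iteration 2: a=7, m=-3
After iteration 3: a=6, m=-3
After iteration 4: a=5, m=-3
After iteration 5: a=4, m=-3
After iteration 6: a=3, m=-3
a <= 3 now holds, so the loop exits after 6 iterations.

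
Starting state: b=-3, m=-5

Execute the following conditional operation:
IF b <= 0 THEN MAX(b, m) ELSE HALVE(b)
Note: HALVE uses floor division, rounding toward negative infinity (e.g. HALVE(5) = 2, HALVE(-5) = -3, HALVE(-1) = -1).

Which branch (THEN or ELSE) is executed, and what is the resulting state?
Branch: THEN, Final state: b=-3, m=-5

Evaluating condition: b <= 0
b = -3
Condition is True, so THEN branch executes
After MAX(b, m): b=-3, m=-5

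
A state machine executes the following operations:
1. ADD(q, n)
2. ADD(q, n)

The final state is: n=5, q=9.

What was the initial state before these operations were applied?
n=5, q=-1

Working backwards:
Final state: n=5, q=9
Before step 2 (ADD(q, n)): n=5, q=4
Before step 1 (ADD(q, n)): n=5, q=-1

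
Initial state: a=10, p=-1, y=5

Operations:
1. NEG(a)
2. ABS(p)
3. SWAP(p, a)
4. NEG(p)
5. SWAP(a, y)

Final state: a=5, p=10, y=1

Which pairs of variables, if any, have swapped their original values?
None

Comparing initial and final values:
p: -1 → 10
a: 10 → 5
y: 5 → 1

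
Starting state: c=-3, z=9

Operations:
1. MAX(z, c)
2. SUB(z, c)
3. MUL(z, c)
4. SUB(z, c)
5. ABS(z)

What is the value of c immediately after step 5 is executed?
c = -3

Tracing c through execution:
Initial: c = -3
After step 1 (MAX(z, c)): c = -3
After step 2 (SUB(z, c)): c = -3
After step 3 (MUL(z, c)): c = -3
After step 4 (SUB(z, c)): c = -3
After step 5 (ABS(z)): c = -3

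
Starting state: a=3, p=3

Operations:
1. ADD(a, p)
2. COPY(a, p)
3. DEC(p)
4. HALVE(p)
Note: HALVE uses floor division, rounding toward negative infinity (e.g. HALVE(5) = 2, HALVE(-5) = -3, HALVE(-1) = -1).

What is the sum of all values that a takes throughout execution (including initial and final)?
18

Values of a at each step:
Initial: a = 3
After step 1: a = 6
After step 2: a = 3
After step 3: a = 3
After step 4: a = 3
Sum = 3 + 6 + 3 + 3 + 3 = 18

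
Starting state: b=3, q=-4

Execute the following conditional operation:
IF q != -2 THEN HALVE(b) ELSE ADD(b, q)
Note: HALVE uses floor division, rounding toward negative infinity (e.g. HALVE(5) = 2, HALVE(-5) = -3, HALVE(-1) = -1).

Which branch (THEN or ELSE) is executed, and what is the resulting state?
Branch: THEN, Final state: b=1, q=-4

Evaluating condition: q != -2
q = -4
Condition is True, so THEN branch executes
After HALVE(b): b=1, q=-4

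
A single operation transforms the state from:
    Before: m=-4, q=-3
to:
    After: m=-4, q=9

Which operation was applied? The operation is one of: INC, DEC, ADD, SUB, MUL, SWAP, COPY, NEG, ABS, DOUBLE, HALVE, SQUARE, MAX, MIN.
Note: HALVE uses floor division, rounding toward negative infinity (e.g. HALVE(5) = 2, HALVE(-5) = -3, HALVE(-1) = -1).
SQUARE(q)

Analyzing the change:
Before: m=-4, q=-3
After: m=-4, q=9
Variable q changed from -3 to 9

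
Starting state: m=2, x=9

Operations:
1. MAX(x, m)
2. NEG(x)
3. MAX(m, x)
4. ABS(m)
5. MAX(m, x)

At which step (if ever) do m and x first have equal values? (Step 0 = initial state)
Never

m and x never become equal during execution.

Comparing values at each step:
Initial: m=2, x=9
After step 1: m=2, x=9
After step 2: m=2, x=-9
After step 3: m=2, x=-9
After step 4: m=2, x=-9
After step 5: m=2, x=-9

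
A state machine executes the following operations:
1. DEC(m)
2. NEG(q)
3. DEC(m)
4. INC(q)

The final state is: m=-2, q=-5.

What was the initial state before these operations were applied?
m=0, q=6

Working backwards:
Final state: m=-2, q=-5
Before step 4 (INC(q)): m=-2, q=-6
Before step 3 (DEC(m)): m=-1, q=-6
Before step 2 (NEG(q)): m=-1, q=6
Before step 1 (DEC(m)): m=0, q=6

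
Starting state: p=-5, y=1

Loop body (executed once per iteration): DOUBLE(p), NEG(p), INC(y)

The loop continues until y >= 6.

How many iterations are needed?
5

Tracing iterations:
Initial: p=-5, y=1
After iteration 1: p=10, y=2
After iteration 2: p=-20, y=3
After iteration 3: p=40, y=4
After iteration 4: p=-80, y=5
After iteration 5: p=160, y=6
y >= 6 now holds, so the loop exits after 5 iterations.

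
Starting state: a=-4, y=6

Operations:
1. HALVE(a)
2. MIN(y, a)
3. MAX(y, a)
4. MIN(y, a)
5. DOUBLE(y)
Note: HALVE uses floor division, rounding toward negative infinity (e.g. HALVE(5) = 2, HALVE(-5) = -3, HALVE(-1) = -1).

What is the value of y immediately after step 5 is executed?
y = -4

Tracing y through execution:
Initial: y = 6
After step 1 (HALVE(a)): y = 6
After step 2 (MIN(y, a)): y = -2
After step 3 (MAX(y, a)): y = -2
After step 4 (MIN(y, a)): y = -2
After step 5 (DOUBLE(y)): y = -4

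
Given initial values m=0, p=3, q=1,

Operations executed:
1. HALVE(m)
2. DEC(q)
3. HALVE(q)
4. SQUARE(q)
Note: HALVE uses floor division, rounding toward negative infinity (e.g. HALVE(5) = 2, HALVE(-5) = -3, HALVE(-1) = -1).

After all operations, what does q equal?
q = 0

Tracing execution:
Step 1: HALVE(m) → q = 1
Step 2: DEC(q) → q = 0
Step 3: HALVE(q) → q = 0
Step 4: SQUARE(q) → q = 0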